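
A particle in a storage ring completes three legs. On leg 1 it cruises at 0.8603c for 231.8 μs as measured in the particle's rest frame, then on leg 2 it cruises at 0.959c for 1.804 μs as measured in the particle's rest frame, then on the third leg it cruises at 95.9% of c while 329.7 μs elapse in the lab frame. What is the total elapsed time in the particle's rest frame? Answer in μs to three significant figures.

Leg 1: 231.8 μs is already measured in the particle's rest frame.
Leg 2: 1.804 μs is already measured in the particle's rest frame.
Leg 3: β = 0.959; γ = 1/√(1 − 0.959²) = 1/√0.08032 = 3.529; τ_3 = 329.7/3.529 = 93.44 μs.
Total: 231.8 + 1.804 + 93.44 μs.

τ = 327 μs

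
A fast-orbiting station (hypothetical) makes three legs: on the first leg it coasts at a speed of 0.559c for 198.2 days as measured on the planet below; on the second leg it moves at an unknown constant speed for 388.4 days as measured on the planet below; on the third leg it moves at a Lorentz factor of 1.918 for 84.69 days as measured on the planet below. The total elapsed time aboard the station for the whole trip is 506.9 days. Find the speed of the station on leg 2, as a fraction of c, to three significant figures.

β = 0.640

Leg 1: γ = 1/√(1 − 0.559²) = 1/√0.6875 = 1.206; τ_1 = 198.2/1.206 = 164.3 days.
Leg 2: speed unknown; τ_2 = 388.4/γ_2.
Leg 3: γ = 1.918; τ_3 = 84.69/1.918 = 44.16 days.
Total proper time: 164.3 + τ_2 + 44.16 = 506.9, so τ_2 = 506.9 − 208.5 = 298.4 days.
γ_2 = 388.4/298.4 = 1.302; β = √(1 − 1/γ²) = √0.4097.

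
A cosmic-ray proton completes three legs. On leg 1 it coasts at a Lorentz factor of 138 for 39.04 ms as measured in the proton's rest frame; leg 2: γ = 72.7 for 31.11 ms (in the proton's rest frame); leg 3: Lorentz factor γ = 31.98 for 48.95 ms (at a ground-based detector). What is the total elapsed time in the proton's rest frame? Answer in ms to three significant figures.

τ = 71.7 ms

Leg 1: 39.04 ms is already measured in the proton's rest frame.
Leg 2: 31.11 ms is already measured in the proton's rest frame.
Leg 3: γ = 31.98; τ_3 = 48.95/31.98 = 1.531 ms.
Total: 39.04 + 31.11 + 1.531 ms.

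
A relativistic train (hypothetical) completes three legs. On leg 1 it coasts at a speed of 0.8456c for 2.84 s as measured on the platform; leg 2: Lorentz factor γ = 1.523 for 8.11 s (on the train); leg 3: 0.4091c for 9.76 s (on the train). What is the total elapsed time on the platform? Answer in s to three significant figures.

Leg 1: 2.84 s is already measured on the platform.
Leg 2: γ = 1.523; Δt_2 = 1.523 × 8.11 = 12.35 s.
Leg 3: γ = 1/√(1 − 0.4091²) = 1/√0.8326 = 1.096; Δt_3 = 1.096 × 9.76 = 10.70 s.
Total: 2.840 + 12.35 + 10.70 s.

Δt = 25.9 s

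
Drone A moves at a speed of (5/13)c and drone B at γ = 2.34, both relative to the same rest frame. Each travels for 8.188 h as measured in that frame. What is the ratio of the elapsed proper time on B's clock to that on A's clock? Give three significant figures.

A: γ = 1/√(1 − (5/13)²) = 13/12 ≈ 1.083. B: γ = 2.34.
τ_A/τ_B = γ_B/γ_A = 2.340/1.083 = 2.160, so τ_B/τ_A = 0.4630.

τ_B/τ_A = 0.463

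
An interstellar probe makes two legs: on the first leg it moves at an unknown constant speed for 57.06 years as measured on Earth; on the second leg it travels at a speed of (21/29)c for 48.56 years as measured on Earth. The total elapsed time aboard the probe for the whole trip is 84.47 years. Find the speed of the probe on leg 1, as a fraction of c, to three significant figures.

β = 0.449

Leg 1: speed unknown; τ_1 = 57.06/γ_1.
Leg 2: γ = 1/√(1 − (21/29)²) = 29/20 = 1.450; τ_2 = 48.56/1.450 = 33.49 years.
Total proper time: τ_1 + 33.49 = 84.47, so τ_1 = 84.47 − 33.49 = 50.98 years.
γ_1 = 57.06/50.98 = 1.119; β = √(1 − 1/γ²) = √0.2017.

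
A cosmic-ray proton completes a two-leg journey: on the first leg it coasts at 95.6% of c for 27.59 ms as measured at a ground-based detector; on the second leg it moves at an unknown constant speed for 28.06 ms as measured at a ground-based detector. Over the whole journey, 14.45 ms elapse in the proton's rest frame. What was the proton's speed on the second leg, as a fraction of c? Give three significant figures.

β = 0.974

Leg 1: β = 0.956; γ = 1/√(1 − 0.956²) = 1/√0.08606 = 3.409; τ_1 = 27.59/3.409 = 8.094 ms.
Leg 2: speed unknown; τ_2 = 28.06/γ_2.
Total proper time: 8.094 + τ_2 = 14.45, so τ_2 = 14.45 − 8.094 = 6.356 ms.
γ_2 = 28.06/6.356 = 4.415; β = √(1 − 1/γ²) = √0.9487.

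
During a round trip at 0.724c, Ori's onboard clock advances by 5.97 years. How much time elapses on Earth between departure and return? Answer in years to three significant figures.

γ = 1/√(1 − 0.724²) = 1/√0.4758 = 1.450
Earth-frame duration is the dilated interval: Δt = γτ = 1.450 × 5.97 years.

Δt = 8.65 years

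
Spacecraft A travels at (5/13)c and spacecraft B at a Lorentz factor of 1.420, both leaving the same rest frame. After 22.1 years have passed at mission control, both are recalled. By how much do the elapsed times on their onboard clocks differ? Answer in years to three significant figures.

|τ_A − τ_B| = 4.84 years

A: γ = 1/√(1 − (5/13)²) = 13/12 ≈ 1.083; τ_A = 22.1/1.083 = 20.40 years.
B: γ = 1.420; τ_B = 22.1/1.420 = 15.56 years.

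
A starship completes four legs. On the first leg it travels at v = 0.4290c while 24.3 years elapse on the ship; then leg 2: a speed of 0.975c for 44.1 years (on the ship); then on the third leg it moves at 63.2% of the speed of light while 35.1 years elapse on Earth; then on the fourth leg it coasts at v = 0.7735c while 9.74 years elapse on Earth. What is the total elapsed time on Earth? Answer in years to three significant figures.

Leg 1: γ = 1/√(1 − 0.4290²) = 1/√0.8160 = 1.107; Δt_1 = 1.107 × 24.3 = 26.90 years.
Leg 2: γ = 1/√(1 − 0.975²) = 1/√0.04938 = 4.500; Δt_2 = 4.500 × 44.1 = 198.5 years.
Leg 3: 35.1 years is already measured on Earth.
Leg 4: 9.74 years is already measured on Earth.
Total: 26.90 + 198.5 + 35.10 + 9.740 years.

Δt = 270 years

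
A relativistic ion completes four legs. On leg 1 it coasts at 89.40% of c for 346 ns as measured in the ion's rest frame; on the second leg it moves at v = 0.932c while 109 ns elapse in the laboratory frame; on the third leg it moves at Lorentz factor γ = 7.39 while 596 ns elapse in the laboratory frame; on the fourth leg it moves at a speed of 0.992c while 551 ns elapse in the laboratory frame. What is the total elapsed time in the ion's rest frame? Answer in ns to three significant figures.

τ = 536 ns

Leg 1: 346 ns is already measured in the ion's rest frame.
Leg 2: γ = 1/√(1 − 0.932²) = 1/√0.1314 = 2.759; τ_2 = 109/2.759 = 39.51 ns.
Leg 3: γ = 7.39; τ_3 = 596/7.390 = 80.65 ns.
Leg 4: γ = 1/√(1 − 0.992²) = 1/√0.01594 = 7.922; τ_4 = 551/7.922 = 69.56 ns.
Total: 346.0 + 39.51 + 80.65 + 69.56 ns.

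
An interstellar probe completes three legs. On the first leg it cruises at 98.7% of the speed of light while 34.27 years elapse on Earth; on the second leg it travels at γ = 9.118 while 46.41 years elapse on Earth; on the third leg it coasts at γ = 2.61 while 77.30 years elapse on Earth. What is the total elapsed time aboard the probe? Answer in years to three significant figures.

Leg 1: β = 0.987; γ = 1/√(1 − 0.987²) = 1/√0.02583 = 6.222; τ_1 = 34.27/6.222 = 5.508 years.
Leg 2: γ = 9.118; τ_2 = 46.41/9.118 = 5.090 years.
Leg 3: γ = 2.61; τ_3 = 77.30/2.610 = 29.62 years.
Total: 5.508 + 5.090 + 29.62 years.

τ = 40.2 years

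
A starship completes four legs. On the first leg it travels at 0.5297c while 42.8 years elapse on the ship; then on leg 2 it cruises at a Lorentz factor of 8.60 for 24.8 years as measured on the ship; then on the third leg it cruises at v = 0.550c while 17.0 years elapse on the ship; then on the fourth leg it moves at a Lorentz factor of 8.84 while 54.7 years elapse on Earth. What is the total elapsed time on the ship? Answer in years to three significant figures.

Leg 1: 42.8 years is already measured on the ship.
Leg 2: 24.8 years is already measured on the ship.
Leg 3: 17.0 years is already measured on the ship.
Leg 4: γ = 8.84; τ_4 = 54.7/8.840 = 6.188 years.
Total: 42.80 + 24.80 + 17.00 + 6.188 years.

τ = 90.8 years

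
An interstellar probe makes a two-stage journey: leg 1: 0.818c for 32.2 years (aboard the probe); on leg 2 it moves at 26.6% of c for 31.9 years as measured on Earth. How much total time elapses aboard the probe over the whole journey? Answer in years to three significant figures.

Leg 1: 32.2 years is already measured aboard the probe.
Leg 2: β = 0.266; γ = 1/√(1 − 0.266²) = 1/√0.9292 = 1.037; τ_2 = 31.9/1.037 = 30.75 years.
Total: 32.20 + 30.75 years.

τ = 63.0 years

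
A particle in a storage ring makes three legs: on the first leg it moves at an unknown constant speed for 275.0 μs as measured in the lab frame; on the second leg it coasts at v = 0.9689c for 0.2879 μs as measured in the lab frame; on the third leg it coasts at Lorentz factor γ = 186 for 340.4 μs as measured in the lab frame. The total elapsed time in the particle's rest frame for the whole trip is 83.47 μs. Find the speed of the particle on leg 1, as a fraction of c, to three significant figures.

β = 0.955

Leg 1: speed unknown; τ_1 = 275.0/γ_1.
Leg 2: γ = 1/√(1 − 0.9689²) = 1/√0.06123 = 4.041; τ_2 = 0.2879/4.041 = 0.07124 μs.
Leg 3: γ = 186; τ_3 = 340.4/186.0 = 1.830 μs.
Total proper time: τ_1 + 0.07124 + 1.830 = 83.47, so τ_1 = 83.47 − 1.901 = 81.57 μs.
γ_1 = 275.0/81.57 = 3.371; β = √(1 − 1/γ²) = √0.9120.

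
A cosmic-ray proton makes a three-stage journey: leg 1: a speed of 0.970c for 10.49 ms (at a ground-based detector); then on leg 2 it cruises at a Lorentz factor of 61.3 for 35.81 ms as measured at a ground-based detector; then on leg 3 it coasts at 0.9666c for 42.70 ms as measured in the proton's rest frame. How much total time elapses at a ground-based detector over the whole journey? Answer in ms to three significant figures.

Δt = 213 ms

Leg 1: 10.49 ms is already measured at a ground-based detector.
Leg 2: 35.81 ms is already measured at a ground-based detector.
Leg 3: γ = 1/√(1 − 0.9666²) = 1/√0.06568 = 3.902; Δt_3 = 3.902 × 42.70 = 166.6 ms.
Total: 10.49 + 35.81 + 166.6 ms.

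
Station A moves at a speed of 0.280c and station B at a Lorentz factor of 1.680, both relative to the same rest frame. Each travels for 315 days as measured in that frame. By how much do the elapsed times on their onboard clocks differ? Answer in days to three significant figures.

|τ_A − τ_B| = 115 days

A: γ = 1/√(1 − 0.280²) = 1/√0.9216 = 1.042; τ_A = 315/1.042 = 302.4 days.
B: γ = 1.680; τ_B = 315/1.680 = 187.5 days.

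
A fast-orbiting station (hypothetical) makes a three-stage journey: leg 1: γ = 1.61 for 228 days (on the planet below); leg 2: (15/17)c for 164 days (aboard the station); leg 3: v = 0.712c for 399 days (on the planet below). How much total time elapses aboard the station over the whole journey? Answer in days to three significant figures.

τ = 586 days

Leg 1: γ = 1.61; τ_1 = 228/1.610 = 141.6 days.
Leg 2: 164 days is already measured aboard the station.
Leg 3: γ = 1/√(1 − 0.712²) = 1/√0.4931 = 1.424; τ_3 = 399/1.424 = 280.2 days.
Total: 141.6 + 164.0 + 280.2 days.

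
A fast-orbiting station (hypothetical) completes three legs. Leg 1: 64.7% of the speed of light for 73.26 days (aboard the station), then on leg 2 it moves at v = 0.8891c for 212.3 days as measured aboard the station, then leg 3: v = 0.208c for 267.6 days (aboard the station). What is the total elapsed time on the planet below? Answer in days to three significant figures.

Δt = 833 days

Leg 1: β = 0.647; γ = 1/√(1 − 0.647²) = 1/√0.5814 = 1.311; Δt_1 = 1.311 × 73.26 = 96.08 days.
Leg 2: γ = 1/√(1 − 0.8891²) = 1/√0.2095 = 2.185; Δt_2 = 2.185 × 212.3 = 463.8 days.
Leg 3: γ = 1/√(1 − 0.208²) = 1/√0.9567 = 1.022; Δt_3 = 1.022 × 267.6 = 273.6 days.
Total: 96.08 + 463.8 + 273.6 days.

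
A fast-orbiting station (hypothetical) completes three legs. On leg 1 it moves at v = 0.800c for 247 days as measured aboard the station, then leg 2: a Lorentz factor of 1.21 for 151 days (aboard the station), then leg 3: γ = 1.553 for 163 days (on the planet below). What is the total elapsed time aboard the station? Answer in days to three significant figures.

τ = 503 days

Leg 1: 247 days is already measured aboard the station.
Leg 2: 151 days is already measured aboard the station.
Leg 3: γ = 1.553; τ_3 = 163/1.553 = 105.0 days.
Total: 247.0 + 151.0 + 105.0 days.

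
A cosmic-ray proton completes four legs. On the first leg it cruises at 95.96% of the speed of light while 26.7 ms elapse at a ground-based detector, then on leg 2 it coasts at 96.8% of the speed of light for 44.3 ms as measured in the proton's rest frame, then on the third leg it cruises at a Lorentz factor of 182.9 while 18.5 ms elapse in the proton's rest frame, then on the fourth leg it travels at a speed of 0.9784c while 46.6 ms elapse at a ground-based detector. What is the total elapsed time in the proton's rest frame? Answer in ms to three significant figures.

τ = 79.9 ms

Leg 1: β = 0.9596; γ = 1/√(1 − 0.9596²) = 1/√0.07917 = 3.554; τ_1 = 26.7/3.554 = 7.513 ms.
Leg 2: 44.3 ms is already measured in the proton's rest frame.
Leg 3: 18.5 ms is already measured in the proton's rest frame.
Leg 4: γ = 1/√(1 − 0.9784²) = 1/√0.04273 = 4.837; τ_4 = 46.6/4.837 = 9.633 ms.
Total: 7.513 + 44.30 + 18.50 + 9.633 ms.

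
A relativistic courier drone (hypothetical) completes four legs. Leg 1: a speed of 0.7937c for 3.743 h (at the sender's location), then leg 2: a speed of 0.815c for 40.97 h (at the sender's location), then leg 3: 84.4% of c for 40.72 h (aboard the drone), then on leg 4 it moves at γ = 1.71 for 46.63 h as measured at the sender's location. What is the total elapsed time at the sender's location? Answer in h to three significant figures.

Leg 1: 3.743 h is already measured at the sender's location.
Leg 2: 40.97 h is already measured at the sender's location.
Leg 3: β = 0.844; γ = 1/√(1 − 0.844²) = 1/√0.2877 = 1.864; Δt_3 = 1.864 × 40.72 = 75.92 h.
Leg 4: 46.63 h is already measured at the sender's location.
Total: 3.743 + 40.97 + 75.92 + 46.63 h.

Δt = 167 h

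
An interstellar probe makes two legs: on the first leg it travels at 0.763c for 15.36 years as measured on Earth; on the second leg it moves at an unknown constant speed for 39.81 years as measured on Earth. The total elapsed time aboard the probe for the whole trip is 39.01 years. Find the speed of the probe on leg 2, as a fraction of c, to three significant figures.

Leg 1: γ = 1/√(1 − 0.763²) = 1/√0.4178 = 1.547; τ_1 = 15.36/1.547 = 9.929 years.
Leg 2: speed unknown; τ_2 = 39.81/γ_2.
Total proper time: 9.929 + τ_2 = 39.01, so τ_2 = 39.01 − 9.929 = 29.08 years.
γ_2 = 39.81/29.08 = 1.369; β = √(1 − 1/γ²) = √0.4664.

β = 0.683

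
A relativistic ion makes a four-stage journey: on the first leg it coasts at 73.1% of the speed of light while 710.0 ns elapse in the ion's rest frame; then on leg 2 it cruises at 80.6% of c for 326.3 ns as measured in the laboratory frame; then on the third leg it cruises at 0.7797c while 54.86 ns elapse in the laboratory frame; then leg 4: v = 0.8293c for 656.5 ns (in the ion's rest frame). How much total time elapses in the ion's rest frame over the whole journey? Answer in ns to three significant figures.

Leg 1: 710.0 ns is already measured in the ion's rest frame.
Leg 2: β = 0.806; γ = 1/√(1 − 0.806²) = 1/√0.3504 = 1.689; τ_2 = 326.3/1.689 = 193.1 ns.
Leg 3: γ = 1/√(1 − 0.7797²) = 1/√0.3921 = 1.597; τ_3 = 54.86/1.597 = 34.35 ns.
Leg 4: 656.5 ns is already measured in the ion's rest frame.
Total: 710.0 + 193.1 + 34.35 + 656.5 ns.

τ = 1590 ns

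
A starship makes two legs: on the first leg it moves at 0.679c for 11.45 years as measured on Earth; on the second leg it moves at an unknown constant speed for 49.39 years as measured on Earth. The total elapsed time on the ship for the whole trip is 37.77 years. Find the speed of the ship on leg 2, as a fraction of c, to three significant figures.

Leg 1: γ = 1/√(1 − 0.679²) = 1/√0.5390 = 1.362; τ_1 = 11.45/1.362 = 8.406 years.
Leg 2: speed unknown; τ_2 = 49.39/γ_2.
Total proper time: 8.406 + τ_2 = 37.77, so τ_2 = 37.77 − 8.406 = 29.36 years.
γ_2 = 49.39/29.36 = 1.682; β = √(1 − 1/γ²) = √0.6465.

β = 0.804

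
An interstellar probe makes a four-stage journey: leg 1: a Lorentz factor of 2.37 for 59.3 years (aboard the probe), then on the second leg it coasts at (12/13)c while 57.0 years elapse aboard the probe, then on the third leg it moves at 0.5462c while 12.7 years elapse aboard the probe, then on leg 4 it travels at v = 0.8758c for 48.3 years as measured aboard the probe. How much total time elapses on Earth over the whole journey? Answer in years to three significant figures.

Leg 1: γ = 2.37; Δt_1 = 2.370 × 59.3 = 140.5 years.
Leg 2: γ = 1/√(1 − (12/13)²) = 13/5 = 2.600; Δt_2 = 2.600 × 57.0 = 148.2 years.
Leg 3: γ = 1/√(1 − 0.5462²) = 1/√0.7017 = 1.194; Δt_3 = 1.194 × 12.7 = 15.16 years.
Leg 4: γ = 1/√(1 − 0.8758²) = 1/√0.2330 = 2.072; Δt_4 = 2.072 × 48.3 = 100.1 years.
Total: 140.5 + 148.2 + 15.16 + 100.1 years.

Δt = 404 years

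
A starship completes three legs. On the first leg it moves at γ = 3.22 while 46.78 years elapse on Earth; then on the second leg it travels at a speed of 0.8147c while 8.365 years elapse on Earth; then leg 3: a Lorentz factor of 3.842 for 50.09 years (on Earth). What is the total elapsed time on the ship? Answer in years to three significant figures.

τ = 32.4 years

Leg 1: γ = 3.22; τ_1 = 46.78/3.220 = 14.53 years.
Leg 2: γ = 1/√(1 − 0.8147²) = 1/√0.3363 = 1.724; τ_2 = 8.365/1.724 = 4.851 years.
Leg 3: γ = 3.842; τ_3 = 50.09/3.842 = 13.04 years.
Total: 14.53 + 4.851 + 13.04 years.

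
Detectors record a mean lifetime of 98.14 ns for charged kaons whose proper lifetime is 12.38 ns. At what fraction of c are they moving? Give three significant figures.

β = 0.992

γ = Δt/τ₀ = 98.14/12.38 = 7.927
β = √(1 − 1/γ²) = √(1 − 0.01591) = √0.9841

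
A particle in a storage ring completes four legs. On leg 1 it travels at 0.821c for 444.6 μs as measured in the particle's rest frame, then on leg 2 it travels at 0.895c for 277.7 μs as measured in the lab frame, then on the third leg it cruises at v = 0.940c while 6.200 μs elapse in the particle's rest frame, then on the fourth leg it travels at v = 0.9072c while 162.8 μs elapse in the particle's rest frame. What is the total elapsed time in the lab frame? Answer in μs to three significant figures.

Leg 1: γ = 1/√(1 − 0.821²) = 1/√0.3260 = 1.752; Δt_1 = 1.752 × 444.6 = 778.7 μs.
Leg 2: 277.7 μs is already measured in the lab frame.
Leg 3: γ = 1/√(1 − 0.940²) = 1/√0.1164 = 2.931; Δt_3 = 2.931 × 6.200 = 18.17 μs.
Leg 4: γ = 1/√(1 − 0.9072²) = 1/√0.1770 = 2.377; Δt_4 = 2.377 × 162.8 = 387.0 μs.
Total: 778.7 + 277.7 + 18.17 + 387.0 μs.

Δt = 1460 μs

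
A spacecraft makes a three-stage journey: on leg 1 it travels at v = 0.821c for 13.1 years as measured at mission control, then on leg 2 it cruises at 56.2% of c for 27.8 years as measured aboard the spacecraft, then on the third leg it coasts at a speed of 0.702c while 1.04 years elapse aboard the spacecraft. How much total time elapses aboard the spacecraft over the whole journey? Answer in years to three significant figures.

τ = 36.3 years

Leg 1: γ = 1/√(1 − 0.821²) = 1/√0.3260 = 1.752; τ_1 = 13.1/1.752 = 7.479 years.
Leg 2: 27.8 years is already measured aboard the spacecraft.
Leg 3: 1.04 years is already measured aboard the spacecraft.
Total: 7.479 + 27.80 + 1.040 years.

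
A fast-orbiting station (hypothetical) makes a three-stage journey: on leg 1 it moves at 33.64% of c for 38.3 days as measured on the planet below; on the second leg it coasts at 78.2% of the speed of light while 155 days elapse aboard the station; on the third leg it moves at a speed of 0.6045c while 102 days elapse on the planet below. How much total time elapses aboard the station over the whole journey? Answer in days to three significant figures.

Leg 1: β = 0.3364; γ = 1/√(1 − 0.3364²) = 1/√0.8868 = 1.062; τ_1 = 38.3/1.062 = 36.07 days.
Leg 2: 155 days is already measured aboard the station.
Leg 3: γ = 1/√(1 − 0.6045²) = 1/√0.6346 = 1.255; τ_3 = 102/1.255 = 81.25 days.
Total: 36.07 + 155.0 + 81.25 days.

τ = 272 days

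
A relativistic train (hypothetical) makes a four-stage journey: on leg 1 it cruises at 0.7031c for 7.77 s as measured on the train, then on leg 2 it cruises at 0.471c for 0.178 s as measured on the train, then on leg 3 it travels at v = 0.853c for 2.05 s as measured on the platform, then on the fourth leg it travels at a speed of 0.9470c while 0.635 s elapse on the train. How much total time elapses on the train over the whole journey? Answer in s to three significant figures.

τ = 9.65 s

Leg 1: 7.77 s is already measured on the train.
Leg 2: 0.178 s is already measured on the train.
Leg 3: γ = 1/√(1 − 0.853²) = 1/√0.2724 = 1.916; τ_3 = 2.05/1.916 = 1.070 s.
Leg 4: 0.635 s is already measured on the train.
Total: 7.770 + 0.1780 + 1.070 + 0.6350 s.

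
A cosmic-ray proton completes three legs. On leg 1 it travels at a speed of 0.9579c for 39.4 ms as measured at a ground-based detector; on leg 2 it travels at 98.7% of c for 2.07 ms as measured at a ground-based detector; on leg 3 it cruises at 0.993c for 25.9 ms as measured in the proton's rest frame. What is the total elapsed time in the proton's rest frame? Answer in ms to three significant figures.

Leg 1: γ = 1/√(1 − 0.9579²) = 1/√0.08243 = 3.483; τ_1 = 39.4/3.483 = 11.31 ms.
Leg 2: β = 0.987; γ = 1/√(1 − 0.987²) = 1/√0.02583 = 6.222; τ_2 = 2.07/6.222 = 0.3327 ms.
Leg 3: 25.9 ms is already measured in the proton's rest frame.
Total: 11.31 + 0.3327 + 25.90 ms.

τ = 37.5 ms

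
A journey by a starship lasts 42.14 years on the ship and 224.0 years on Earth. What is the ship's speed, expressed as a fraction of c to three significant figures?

β = 0.982

The proper time is measured on the ship (both events occur at the ship's location); Δt is measured on Earth. γ = Δt/τ = 224.0/42.14 = 5.316.
β = √(1 − 1/γ²) = √(1 − 0.03539) = √0.9646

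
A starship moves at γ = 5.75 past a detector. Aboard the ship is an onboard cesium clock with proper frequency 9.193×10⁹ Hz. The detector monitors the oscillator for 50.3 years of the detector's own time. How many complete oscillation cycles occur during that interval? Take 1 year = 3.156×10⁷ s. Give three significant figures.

N = 2.54×10¹⁸

γ = 5.75
During 50.3 years of lab time, the oscillator's proper time advances by τ = Δt/γ = 50.3/5.750 = 8.748 years = 2.761×10⁸ s.
N = f × τ = 9.193×10⁹ × 2.761×10⁸ = 2.538×10¹⁸.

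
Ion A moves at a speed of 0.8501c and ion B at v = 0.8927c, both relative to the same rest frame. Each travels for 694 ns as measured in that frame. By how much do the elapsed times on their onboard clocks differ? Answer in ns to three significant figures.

|τ_A − τ_B| = 52.7 ns

A: γ = 1/√(1 − 0.8501²) = 1/√0.2773 = 1.899; τ_A = 694/1.899 = 365.5 ns.
B: γ = 1/√(1 − 0.8927²) = 1/√0.2031 = 2.219; τ_B = 694/2.219 = 312.8 ns.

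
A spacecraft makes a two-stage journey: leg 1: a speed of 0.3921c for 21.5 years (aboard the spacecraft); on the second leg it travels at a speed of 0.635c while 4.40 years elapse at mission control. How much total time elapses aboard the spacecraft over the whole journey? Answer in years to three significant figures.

τ = 24.9 years

Leg 1: 21.5 years is already measured aboard the spacecraft.
Leg 2: γ = 1/√(1 − 0.635²) = 1/√0.5968 = 1.294; τ_2 = 4.40/1.294 = 3.399 years.
Total: 21.50 + 3.399 years.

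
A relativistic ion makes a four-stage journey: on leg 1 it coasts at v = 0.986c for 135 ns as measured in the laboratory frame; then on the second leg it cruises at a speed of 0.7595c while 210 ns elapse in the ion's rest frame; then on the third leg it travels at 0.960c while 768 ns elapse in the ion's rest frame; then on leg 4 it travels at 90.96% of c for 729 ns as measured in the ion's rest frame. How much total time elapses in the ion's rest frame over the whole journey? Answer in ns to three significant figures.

τ = 1730 ns

Leg 1: γ = 1/√(1 − 0.986²) = 1/√0.02780 = 5.997; τ_1 = 135/5.997 = 22.51 ns.
Leg 2: 210 ns is already measured in the ion's rest frame.
Leg 3: 768 ns is already measured in the ion's rest frame.
Leg 4: 729 ns is already measured in the ion's rest frame.
Total: 22.51 + 210.0 + 768.0 + 729.0 ns.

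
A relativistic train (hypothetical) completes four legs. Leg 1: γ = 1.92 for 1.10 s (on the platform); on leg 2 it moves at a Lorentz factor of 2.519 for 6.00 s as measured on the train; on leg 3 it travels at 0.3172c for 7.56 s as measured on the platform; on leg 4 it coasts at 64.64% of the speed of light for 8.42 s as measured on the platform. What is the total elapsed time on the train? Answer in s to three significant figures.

Leg 1: γ = 1.92; τ_1 = 1.10/1.920 = 0.5729 s.
Leg 2: 6.00 s is already measured on the train.
Leg 3: γ = 1/√(1 − 0.3172²) = 1/√0.8994 = 1.054; τ_3 = 7.56/1.054 = 7.170 s.
Leg 4: β = 0.6464; γ = 1/√(1 − 0.6464²) = 1/√0.5822 = 1.311; τ_4 = 8.42/1.311 = 6.424 s.
Total: 0.5729 + 6.000 + 7.170 + 6.424 s.

τ = 20.2 s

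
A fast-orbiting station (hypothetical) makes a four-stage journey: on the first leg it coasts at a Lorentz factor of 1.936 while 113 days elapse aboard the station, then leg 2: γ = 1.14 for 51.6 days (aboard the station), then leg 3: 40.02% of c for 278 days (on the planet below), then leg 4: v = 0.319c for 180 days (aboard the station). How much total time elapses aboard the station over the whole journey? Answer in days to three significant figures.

τ = 599 days

Leg 1: 113 days is already measured aboard the station.
Leg 2: 51.6 days is already measured aboard the station.
Leg 3: β = 0.4002; γ = 1/√(1 − 0.4002²) = 1/√0.8398 = 1.091; τ_3 = 278/1.091 = 254.8 days.
Leg 4: 180 days is already measured aboard the station.
Total: 113.0 + 51.60 + 254.8 + 180.0 days.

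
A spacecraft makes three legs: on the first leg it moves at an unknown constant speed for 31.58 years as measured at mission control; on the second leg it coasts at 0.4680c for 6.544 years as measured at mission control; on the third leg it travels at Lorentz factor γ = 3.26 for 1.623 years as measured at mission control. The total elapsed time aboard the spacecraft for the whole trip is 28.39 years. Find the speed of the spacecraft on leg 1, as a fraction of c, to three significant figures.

β = 0.714

Leg 1: speed unknown; τ_1 = 31.58/γ_1.
Leg 2: γ = 1/√(1 − 0.4680²) = 1/√0.7810 = 1.132; τ_2 = 6.544/1.132 = 5.783 years.
Leg 3: γ = 3.26; τ_3 = 1.623/3.260 = 0.4979 years.
Total proper time: τ_1 + 5.783 + 0.4979 = 28.39, so τ_1 = 28.39 − 6.281 = 22.11 years.
γ_1 = 31.58/22.11 = 1.428; β = √(1 − 1/γ²) = √0.5099.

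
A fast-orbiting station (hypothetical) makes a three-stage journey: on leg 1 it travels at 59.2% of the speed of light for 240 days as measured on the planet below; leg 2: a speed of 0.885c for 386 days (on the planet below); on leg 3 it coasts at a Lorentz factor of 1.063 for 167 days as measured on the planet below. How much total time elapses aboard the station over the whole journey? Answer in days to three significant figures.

Leg 1: β = 0.592; γ = 1/√(1 − 0.592²) = 1/√0.6495 = 1.241; τ_1 = 240/1.241 = 193.4 days.
Leg 2: γ = 1/√(1 − 0.885²) = 1/√0.2168 = 2.148; τ_2 = 386/2.148 = 179.7 days.
Leg 3: γ = 1.063; τ_3 = 167/1.063 = 157.1 days.
Total: 193.4 + 179.7 + 157.1 days.

τ = 530 days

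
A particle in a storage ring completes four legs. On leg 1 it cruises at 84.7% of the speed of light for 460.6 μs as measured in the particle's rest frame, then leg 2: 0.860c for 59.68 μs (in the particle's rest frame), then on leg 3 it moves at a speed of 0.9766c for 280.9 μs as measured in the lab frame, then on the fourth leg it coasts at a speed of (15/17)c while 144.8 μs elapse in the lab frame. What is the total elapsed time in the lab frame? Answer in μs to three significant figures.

Leg 1: β = 0.847; γ = 1/√(1 − 0.847²) = 1/√0.2826 = 1.881; Δt_1 = 1.881 × 460.6 = 866.5 μs.
Leg 2: γ = 1/√(1 − 0.860²) = 1/√0.2604 = 1.960; Δt_2 = 1.960 × 59.68 = 117.0 μs.
Leg 3: 280.9 μs is already measured in the lab frame.
Leg 4: 144.8 μs is already measured in the lab frame.
Total: 866.5 + 117.0 + 280.9 + 144.8 μs.

Δt = 1410 μs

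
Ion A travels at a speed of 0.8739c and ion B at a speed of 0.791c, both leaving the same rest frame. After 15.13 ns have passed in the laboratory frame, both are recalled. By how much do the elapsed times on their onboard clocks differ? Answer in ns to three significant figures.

|τ_A − τ_B| = 1.90 ns

A: γ = 1/√(1 − 0.8739²) = 1/√0.2363 = 2.057; τ_A = 15.13/2.057 = 7.355 ns.
B: γ = 1/√(1 − 0.791²) = 1/√0.3743 = 1.634; τ_B = 15.13/1.634 = 9.257 ns.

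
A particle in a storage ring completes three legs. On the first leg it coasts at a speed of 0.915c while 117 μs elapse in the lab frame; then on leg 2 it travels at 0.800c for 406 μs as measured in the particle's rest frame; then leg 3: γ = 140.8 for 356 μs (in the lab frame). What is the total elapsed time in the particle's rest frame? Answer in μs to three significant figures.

Leg 1: γ = 1/√(1 − 0.915²) = 1/√0.1628 = 2.479; τ_1 = 117/2.479 = 47.20 μs.
Leg 2: 406 μs is already measured in the particle's rest frame.
Leg 3: γ = 140.8; τ_3 = 356/140.8 = 2.528 μs.
Total: 47.20 + 406.0 + 2.528 μs.

τ = 456 μs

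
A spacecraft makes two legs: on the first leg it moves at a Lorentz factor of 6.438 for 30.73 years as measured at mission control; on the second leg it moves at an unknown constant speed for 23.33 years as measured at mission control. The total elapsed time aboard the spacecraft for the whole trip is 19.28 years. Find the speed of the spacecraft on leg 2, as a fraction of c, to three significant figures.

Leg 1: γ = 6.438; τ_1 = 30.73/6.438 = 4.773 years.
Leg 2: speed unknown; τ_2 = 23.33/γ_2.
Total proper time: 4.773 + τ_2 = 19.28, so τ_2 = 19.28 − 4.773 = 14.51 years.
γ_2 = 23.33/14.51 = 1.608; β = √(1 − 1/γ²) = √0.6134.

β = 0.783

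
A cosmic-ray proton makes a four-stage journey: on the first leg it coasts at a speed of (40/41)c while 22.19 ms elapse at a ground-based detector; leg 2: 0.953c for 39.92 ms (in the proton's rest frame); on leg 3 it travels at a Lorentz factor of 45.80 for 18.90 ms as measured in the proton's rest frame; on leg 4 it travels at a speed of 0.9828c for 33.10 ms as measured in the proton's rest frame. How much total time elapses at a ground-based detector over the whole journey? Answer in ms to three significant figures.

Leg 1: 22.19 ms is already measured at a ground-based detector.
Leg 2: γ = 1/√(1 − 0.953²) = 1/√0.09179 = 3.301; Δt_2 = 3.301 × 39.92 = 131.8 ms.
Leg 3: γ = 45.80; Δt_3 = 45.80 × 18.90 = 865.6 ms.
Leg 4: γ = 1/√(1 − 0.9828²) = 1/√0.03410 = 5.415; Δt_4 = 5.415 × 33.10 = 179.2 ms.
Total: 22.19 + 131.8 + 865.6 + 179.2 ms.

Δt = 1200 ms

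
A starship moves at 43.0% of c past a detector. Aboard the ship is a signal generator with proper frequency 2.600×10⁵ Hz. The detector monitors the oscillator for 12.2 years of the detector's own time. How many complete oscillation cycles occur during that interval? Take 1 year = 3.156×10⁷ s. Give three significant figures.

N = 9.04×10¹³

β = 0.430; γ = 1/√(1 − 0.430²) = 1/√0.8151 = 1.108
During 12.2 years of lab time, the oscillator's proper time advances by τ = Δt/γ = 12.2/1.108 = 11.01 years = 3.476×10⁸ s.
N = f × τ = 2.600×10⁵ × 3.476×10⁸ = 9.038×10¹³.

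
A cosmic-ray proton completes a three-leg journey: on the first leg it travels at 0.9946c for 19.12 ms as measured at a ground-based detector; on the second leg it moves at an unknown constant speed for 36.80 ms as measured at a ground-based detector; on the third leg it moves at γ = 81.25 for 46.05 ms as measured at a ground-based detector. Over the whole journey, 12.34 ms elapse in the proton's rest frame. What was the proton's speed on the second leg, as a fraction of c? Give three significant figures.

β = 0.964

Leg 1: γ = 1/√(1 − 0.9946²) = 1/√0.01077 = 9.636; τ_1 = 19.12/9.636 = 1.984 ms.
Leg 2: speed unknown; τ_2 = 36.80/γ_2.
Leg 3: γ = 81.25; τ_3 = 46.05/81.25 = 0.5668 ms.
Total proper time: 1.984 + τ_2 + 0.5668 = 12.34, so τ_2 = 12.34 − 2.551 = 9.789 ms.
γ_2 = 36.80/9.789 = 3.759; β = √(1 − 1/γ²) = √0.9292.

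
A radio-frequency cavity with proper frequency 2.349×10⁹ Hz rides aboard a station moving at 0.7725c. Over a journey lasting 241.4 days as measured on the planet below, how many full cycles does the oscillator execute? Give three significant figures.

N = 3.11×10¹⁶

γ = 1/√(1 − 0.7725²) = 1/√0.4032 = 1.575
The oscillator's own cycle count is N = f × τ where τ is the proper time aboard the station. τ = Δt/γ = 241.4/1.575 = 153.3 days = 1.324×10⁷ s.
N = 2.349×10⁹ × 1.324×10⁷ = 3.111×10¹⁶.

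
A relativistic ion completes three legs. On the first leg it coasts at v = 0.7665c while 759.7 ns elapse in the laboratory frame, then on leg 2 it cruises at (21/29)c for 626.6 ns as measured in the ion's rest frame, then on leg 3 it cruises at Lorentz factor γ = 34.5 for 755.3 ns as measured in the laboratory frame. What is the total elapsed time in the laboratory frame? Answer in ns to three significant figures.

Leg 1: 759.7 ns is already measured in the laboratory frame.
Leg 2: γ = 1/√(1 − (21/29)²) = 29/20 = 1.450; Δt_2 = 1.450 × 626.6 = 908.6 ns.
Leg 3: 755.3 ns is already measured in the laboratory frame.
Total: 759.7 + 908.6 + 755.3 ns.

Δt = 2420 ns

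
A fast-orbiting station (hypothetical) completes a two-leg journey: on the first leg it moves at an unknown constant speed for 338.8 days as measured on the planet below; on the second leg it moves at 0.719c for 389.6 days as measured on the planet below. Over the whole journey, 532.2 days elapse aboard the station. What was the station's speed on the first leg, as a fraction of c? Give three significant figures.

β = 0.636

Leg 1: speed unknown; τ_1 = 338.8/γ_1.
Leg 2: γ = 1/√(1 − 0.719²) = 1/√0.4830 = 1.439; τ_2 = 389.6/1.439 = 270.8 days.
Total proper time: τ_1 + 270.8 = 532.2, so τ_1 = 532.2 − 270.8 = 261.4 days.
γ_1 = 338.8/261.4 = 1.296; β = √(1 − 1/γ²) = √0.4046.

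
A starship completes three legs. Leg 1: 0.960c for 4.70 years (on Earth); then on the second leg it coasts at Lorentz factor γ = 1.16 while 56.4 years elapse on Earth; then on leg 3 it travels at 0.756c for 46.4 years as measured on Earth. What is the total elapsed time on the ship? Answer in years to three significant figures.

τ = 80.3 years

Leg 1: γ = 1/√(1 − 0.960²) = 25/7 ≈ 3.571; τ_1 = 4.70/3.571 = 1.316 years.
Leg 2: γ = 1.16; τ_2 = 56.4/1.160 = 48.62 years.
Leg 3: γ = 1/√(1 − 0.756²) = 1/√0.4285 = 1.528; τ_3 = 46.4/1.528 = 30.37 years.
Total: 1.316 + 48.62 + 30.37 years.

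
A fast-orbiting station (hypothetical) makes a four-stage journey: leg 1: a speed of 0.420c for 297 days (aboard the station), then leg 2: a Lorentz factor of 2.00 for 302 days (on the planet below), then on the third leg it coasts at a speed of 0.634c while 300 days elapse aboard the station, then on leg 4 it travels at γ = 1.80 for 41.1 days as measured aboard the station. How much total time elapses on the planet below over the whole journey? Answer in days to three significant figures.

Leg 1: γ = 1/√(1 − 0.420²) = 1/√0.8236 = 1.102; Δt_1 = 1.102 × 297 = 327.3 days.
Leg 2: 302 days is already measured on the planet below.
Leg 3: γ = 1/√(1 − 0.634²) = 1/√0.5980 = 1.293; Δt_3 = 1.293 × 300 = 387.9 days.
Leg 4: γ = 1.80; Δt_4 = 1.800 × 41.1 = 73.98 days.
Total: 327.3 + 302.0 + 387.9 + 73.98 days.

Δt = 1090 days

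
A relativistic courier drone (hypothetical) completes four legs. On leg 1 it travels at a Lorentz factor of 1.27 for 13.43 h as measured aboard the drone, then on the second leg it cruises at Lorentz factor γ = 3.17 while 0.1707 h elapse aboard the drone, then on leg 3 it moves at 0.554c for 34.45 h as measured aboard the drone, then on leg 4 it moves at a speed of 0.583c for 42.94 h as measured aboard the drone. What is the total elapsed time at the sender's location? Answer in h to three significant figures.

Leg 1: γ = 1.27; Δt_1 = 1.270 × 13.43 = 17.06 h.
Leg 2: γ = 3.17; Δt_2 = 3.170 × 0.1707 = 0.5411 h.
Leg 3: γ = 1/√(1 − 0.554²) = 1/√0.6931 = 1.201; Δt_3 = 1.201 × 34.45 = 41.38 h.
Leg 4: γ = 1/√(1 − 0.583²) = 1/√0.6601 = 1.231; Δt_4 = 1.231 × 42.94 = 52.85 h.
Total: 17.06 + 0.5411 + 41.38 + 52.85 h.

Δt = 112 h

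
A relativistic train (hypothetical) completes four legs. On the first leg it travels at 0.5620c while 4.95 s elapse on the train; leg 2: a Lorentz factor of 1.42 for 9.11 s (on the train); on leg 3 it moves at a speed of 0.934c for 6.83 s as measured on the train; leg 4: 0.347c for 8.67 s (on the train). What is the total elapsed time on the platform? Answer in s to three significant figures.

Δt = 47.3 s

Leg 1: γ = 1/√(1 − 0.5620²) = 1/√0.6842 = 1.209; Δt_1 = 1.209 × 4.95 = 5.984 s.
Leg 2: γ = 1.42; Δt_2 = 1.420 × 9.11 = 12.94 s.
Leg 3: γ = 1/√(1 − 0.934²) = 1/√0.1276 = 2.799; Δt_3 = 2.799 × 6.83 = 19.12 s.
Leg 4: γ = 1/√(1 − 0.347²) = 1/√0.8796 = 1.066; Δt_4 = 1.066 × 8.67 = 9.244 s.
Total: 5.984 + 12.94 + 19.12 + 9.244 s.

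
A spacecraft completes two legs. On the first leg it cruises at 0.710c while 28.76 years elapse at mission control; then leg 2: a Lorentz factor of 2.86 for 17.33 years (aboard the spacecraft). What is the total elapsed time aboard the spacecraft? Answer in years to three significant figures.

τ = 37.6 years

Leg 1: γ = 1/√(1 − 0.710²) = 1/√0.4959 = 1.420; τ_1 = 28.76/1.420 = 20.25 years.
Leg 2: 17.33 years is already measured aboard the spacecraft.
Total: 20.25 + 17.33 years.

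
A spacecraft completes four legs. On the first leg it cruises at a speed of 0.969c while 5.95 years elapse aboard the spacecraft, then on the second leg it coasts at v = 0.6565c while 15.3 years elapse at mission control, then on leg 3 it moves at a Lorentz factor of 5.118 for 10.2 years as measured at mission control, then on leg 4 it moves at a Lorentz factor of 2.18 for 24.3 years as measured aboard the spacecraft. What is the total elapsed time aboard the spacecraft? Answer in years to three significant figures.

Leg 1: 5.95 years is already measured aboard the spacecraft.
Leg 2: γ = 1/√(1 − 0.6565²) = 1/√0.5690 = 1.326; τ_2 = 15.3/1.326 = 11.54 years.
Leg 3: γ = 5.118; τ_3 = 10.2/5.118 = 1.993 years.
Leg 4: 24.3 years is already measured aboard the spacecraft.
Total: 5.950 + 11.54 + 1.993 + 24.30 years.

τ = 43.8 years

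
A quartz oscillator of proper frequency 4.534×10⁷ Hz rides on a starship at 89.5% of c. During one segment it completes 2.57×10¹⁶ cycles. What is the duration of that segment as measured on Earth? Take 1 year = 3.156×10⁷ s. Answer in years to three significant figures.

Δt = 40.3 years

β = 0.895; γ = 1/√(1 − 0.895²) = 1/√0.1990 = 2.242
Proper time for N cycles: τ = N/f = 2.57×10¹⁶/(4.534×10⁷) = 5.668×10⁸ s = 17.96 years.
Lab-frame duration Δt = γτ = 2.242 × 17.96 = 40.26 years.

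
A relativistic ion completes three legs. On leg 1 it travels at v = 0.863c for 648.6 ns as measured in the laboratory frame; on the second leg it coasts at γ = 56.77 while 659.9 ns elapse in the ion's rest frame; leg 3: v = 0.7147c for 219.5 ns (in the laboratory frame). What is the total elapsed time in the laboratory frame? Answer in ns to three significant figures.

Δt = 3.83×10⁴ ns

Leg 1: 648.6 ns is already measured in the laboratory frame.
Leg 2: γ = 56.77; Δt_2 = 56.77 × 659.9 = 3.746×10⁴ ns.
Leg 3: 219.5 ns is already measured in the laboratory frame.
Total: 648.6 + 3.746×10⁴ + 219.5 ns.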